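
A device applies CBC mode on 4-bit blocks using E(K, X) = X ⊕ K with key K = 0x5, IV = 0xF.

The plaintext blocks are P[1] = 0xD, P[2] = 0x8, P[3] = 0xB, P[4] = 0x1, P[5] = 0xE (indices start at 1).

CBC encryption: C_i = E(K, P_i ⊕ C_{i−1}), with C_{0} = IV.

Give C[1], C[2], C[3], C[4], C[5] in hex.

C[1]: P[1] ⊕ 0xF = 0x2; E(K, 0x2) = 0x7.
C[2]: P[2] ⊕ 0x7 = 0xF; E(K, 0xF) = 0xA.
C[3]: P[3] ⊕ 0xA = 0x1; E(K, 0x1) = 0x4.
C[4]: P[4] ⊕ 0x4 = 0x5; E(K, 0x5) = 0x0.
C[5]: P[5] ⊕ 0x0 = 0xE; E(K, 0xE) = 0xB.

C[1] = 0x7, C[2] = 0xA, C[3] = 0x4, C[4] = 0x0, C[5] = 0xB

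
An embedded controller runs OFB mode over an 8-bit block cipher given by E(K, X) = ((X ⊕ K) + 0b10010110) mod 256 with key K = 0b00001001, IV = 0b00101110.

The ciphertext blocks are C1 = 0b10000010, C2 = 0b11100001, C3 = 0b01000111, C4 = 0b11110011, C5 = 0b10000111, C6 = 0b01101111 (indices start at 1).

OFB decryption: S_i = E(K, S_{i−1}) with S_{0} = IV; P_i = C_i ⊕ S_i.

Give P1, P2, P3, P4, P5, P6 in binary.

P1 = 0b00111111, P2 = 0b10101011, P3 = 0b10011110, P4 = 0b10010101, P5 = 0b10000010, P6 = 0b11001101

P1: S = E(K, 0b00101110) = 0b10111101; 0b10000010 ⊕ 0b10111101 = 0b00111111.
P2: S = E(K, 0b10111101) = 0b01001010; 0b11100001 ⊕ 0b01001010 = 0b10101011.
P3: S = E(K, 0b01001010) = 0b11011001; 0b01000111 ⊕ 0b11011001 = 0b10011110.
P4: S = E(K, 0b11011001) = 0b01100110; 0b11110011 ⊕ 0b01100110 = 0b10010101.
P5: S = E(K, 0b01100110) = 0b00000101; 0b10000111 ⊕ 0b00000101 = 0b10000010.
P6: S = E(K, 0b00000101) = 0b10100010; 0b01101111 ⊕ 0b10100010 = 0b11001101.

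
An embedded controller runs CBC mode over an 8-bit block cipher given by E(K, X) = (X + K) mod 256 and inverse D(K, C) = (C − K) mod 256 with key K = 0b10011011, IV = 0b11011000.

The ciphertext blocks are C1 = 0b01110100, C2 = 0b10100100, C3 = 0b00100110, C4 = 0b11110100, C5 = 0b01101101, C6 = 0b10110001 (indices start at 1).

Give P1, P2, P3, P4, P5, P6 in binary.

CBC decryption: P_i = D(K, C_i) ⊕ C_{i−1}, with C_{0} = IV.
P1: D(K, 0b01110100) = 0b11011001; 0b11011001 ⊕ 0b11011000 = 0b00000001.
P2: D(K, 0b10100100) = 0b00001001; 0b00001001 ⊕ 0b01110100 = 0b01111101.
P3: D(K, 0b00100110) = 0b10001011; 0b10001011 ⊕ 0b10100100 = 0b00101111.
P4: D(K, 0b11110100) = 0b01011001; 0b01011001 ⊕ 0b00100110 = 0b01111111.
P5: D(K, 0b01101101) = 0b11010010; 0b11010010 ⊕ 0b11110100 = 0b00100110.
P6: D(K, 0b10110001) = 0b00010110; 0b00010110 ⊕ 0b01101101 = 0b01111011.

P1 = 0b00000001, P2 = 0b01111101, P3 = 0b00101111, P4 = 0b01111111, P5 = 0b00100110, P6 = 0b01111011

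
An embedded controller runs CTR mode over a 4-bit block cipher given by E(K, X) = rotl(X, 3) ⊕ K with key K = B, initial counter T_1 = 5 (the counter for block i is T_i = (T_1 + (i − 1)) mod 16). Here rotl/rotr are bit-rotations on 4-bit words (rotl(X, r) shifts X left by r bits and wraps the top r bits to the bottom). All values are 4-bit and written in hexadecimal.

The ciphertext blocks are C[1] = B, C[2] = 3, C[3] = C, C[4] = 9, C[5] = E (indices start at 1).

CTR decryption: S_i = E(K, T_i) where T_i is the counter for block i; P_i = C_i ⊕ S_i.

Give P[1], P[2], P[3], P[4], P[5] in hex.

P[1]: T = 5, S = E(K, T) = 1; B ⊕ 1 = A.
P[2]: T = 6, S = E(K, T) = 8; 3 ⊕ 8 = B.
P[3]: T = 7, S = E(K, T) = 0; C ⊕ 0 = C.
P[4]: T = 8, S = E(K, T) = F; 9 ⊕ F = 6.
P[5]: T = 9, S = E(K, T) = 7; E ⊕ 7 = 9.

P[1] = A, P[2] = B, P[3] = C, P[4] = 6, P[5] = 9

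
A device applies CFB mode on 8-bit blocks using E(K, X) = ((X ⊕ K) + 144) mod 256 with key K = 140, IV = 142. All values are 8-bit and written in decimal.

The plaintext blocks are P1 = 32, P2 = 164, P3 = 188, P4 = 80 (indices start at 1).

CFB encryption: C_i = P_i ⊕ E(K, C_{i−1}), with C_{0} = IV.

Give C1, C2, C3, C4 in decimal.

C1 = 178, C2 = 106, C3 = 202, C4 = 134

C1: E(K, 142) = 146; 32 ⊕ 146 = 178.
C2: E(K, 178) = 206; 164 ⊕ 206 = 106.
C3: E(K, 106) = 118; 188 ⊕ 118 = 202.
C4: E(K, 202) = 214; 80 ⊕ 214 = 134.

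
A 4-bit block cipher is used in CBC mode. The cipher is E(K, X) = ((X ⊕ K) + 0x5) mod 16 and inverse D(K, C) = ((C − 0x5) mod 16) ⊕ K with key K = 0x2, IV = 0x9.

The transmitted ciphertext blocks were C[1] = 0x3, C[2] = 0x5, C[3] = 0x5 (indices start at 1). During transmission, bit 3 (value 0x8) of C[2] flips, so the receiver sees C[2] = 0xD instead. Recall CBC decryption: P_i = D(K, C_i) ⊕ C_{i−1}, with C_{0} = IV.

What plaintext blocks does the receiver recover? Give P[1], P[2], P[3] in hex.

P[1] = 0x5, P[2] = 0x9, P[3] = 0xF

Only C[2] changed, to 0xD. In CBC, a change in C_i garbles P_i and flips the same bit in P_{i+1}. Decrypting the received ciphertext:
P[1]: D(K, 0x3) = 0xC; 0xC ⊕ 0x9 = 0x5.
P[2]: D(K, 0xD) = 0xA; 0xA ⊕ 0x3 = 0x9.
P[3]: D(K, 0x5) = 0x2; 0x2 ⊕ 0xD = 0xF.
Blocks that differ from the original plaintext: P[2], P[3].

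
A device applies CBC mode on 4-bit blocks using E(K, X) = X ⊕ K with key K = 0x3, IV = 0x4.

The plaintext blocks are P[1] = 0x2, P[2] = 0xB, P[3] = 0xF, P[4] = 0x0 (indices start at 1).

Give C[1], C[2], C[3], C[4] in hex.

C[1] = 0x5, C[2] = 0xD, C[3] = 0x1, C[4] = 0x2

CBC encryption: C_i = E(K, P_i ⊕ C_{i−1}), with C_{0} = IV.
C[1]: P[1] ⊕ 0x4 = 0x6; E(K, 0x6) = 0x5.
C[2]: P[2] ⊕ 0x5 = 0xE; E(K, 0xE) = 0xD.
C[3]: P[3] ⊕ 0xD = 0x2; E(K, 0x2) = 0x1.
C[4]: P[4] ⊕ 0x1 = 0x1; E(K, 0x1) = 0x2.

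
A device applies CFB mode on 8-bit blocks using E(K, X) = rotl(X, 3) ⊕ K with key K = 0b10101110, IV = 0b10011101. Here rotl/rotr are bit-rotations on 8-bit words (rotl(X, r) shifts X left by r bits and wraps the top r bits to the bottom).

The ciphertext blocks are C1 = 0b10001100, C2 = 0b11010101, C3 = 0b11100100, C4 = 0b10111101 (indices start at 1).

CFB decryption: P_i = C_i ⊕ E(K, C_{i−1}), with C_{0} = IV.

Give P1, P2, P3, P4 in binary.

P1 = 0b11001110, P2 = 0b00011111, P3 = 0b11100100, P4 = 0b00110100

P1: E(K, 0b10011101) = 0b01000010; 0b10001100 ⊕ 0b01000010 = 0b11001110.
P2: E(K, 0b10001100) = 0b11001010; 0b11010101 ⊕ 0b11001010 = 0b00011111.
P3: E(K, 0b11010101) = 0b00000000; 0b11100100 ⊕ 0b00000000 = 0b11100100.
P4: E(K, 0b11100100) = 0b10001001; 0b10111101 ⊕ 0b10001001 = 0b00110100.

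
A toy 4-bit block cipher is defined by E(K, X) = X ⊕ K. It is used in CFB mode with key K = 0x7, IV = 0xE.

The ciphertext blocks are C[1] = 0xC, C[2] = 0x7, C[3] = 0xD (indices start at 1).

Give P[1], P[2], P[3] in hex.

CFB decryption: P_i = C_i ⊕ E(K, C_{i−1}), with C_{0} = IV.
P[1]: E(K, 0xE) = 0x9; 0xC ⊕ 0x9 = 0x5.
P[2]: E(K, 0xC) = 0xB; 0x7 ⊕ 0xB = 0xC.
P[3]: E(K, 0x7) = 0x0; 0xD ⊕ 0x0 = 0xD.

P[1] = 0x5, P[2] = 0xC, P[3] = 0xD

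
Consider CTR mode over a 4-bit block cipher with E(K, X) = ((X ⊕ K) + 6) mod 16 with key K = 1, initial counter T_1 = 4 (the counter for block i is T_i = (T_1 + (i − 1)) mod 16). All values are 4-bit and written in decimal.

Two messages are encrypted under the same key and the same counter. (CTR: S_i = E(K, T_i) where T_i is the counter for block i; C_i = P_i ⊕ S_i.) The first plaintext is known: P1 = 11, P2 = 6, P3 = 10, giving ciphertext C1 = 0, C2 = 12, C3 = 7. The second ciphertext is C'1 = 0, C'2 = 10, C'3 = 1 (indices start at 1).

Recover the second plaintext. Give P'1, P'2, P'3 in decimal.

In CTR with a reused counter, both messages share the same keystream S_i, so C_i ⊕ C'_i = P_i ⊕ P'_i and thus P'_i = P_i ⊕ C_i ⊕ C'_i.
P'1: 11 ⊕ 0 ⊕ 0 = 11.
P'2: 6 ⊕ 12 ⊕ 10 = 0.
P'3: 10 ⊕ 7 ⊕ 1 = 12.

P'1 = 11, P'2 = 0, P'3 = 12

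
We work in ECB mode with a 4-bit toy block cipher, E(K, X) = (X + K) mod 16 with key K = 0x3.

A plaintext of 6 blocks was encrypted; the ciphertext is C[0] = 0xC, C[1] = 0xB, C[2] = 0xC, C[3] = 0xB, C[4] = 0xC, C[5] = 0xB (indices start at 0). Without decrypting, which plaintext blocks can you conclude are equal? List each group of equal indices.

ECB encrypts each block independently with the same key, so equal ciphertext blocks imply equal plaintext blocks.
C[0] = C[2] = C[4] = 0xC, so P[0] = P[2] = P[4].
C[1] = C[3] = C[5] = 0xB, so P[1] = P[3] = P[5].

P[0] = P[2] = P[4]; P[1] = P[3] = P[5]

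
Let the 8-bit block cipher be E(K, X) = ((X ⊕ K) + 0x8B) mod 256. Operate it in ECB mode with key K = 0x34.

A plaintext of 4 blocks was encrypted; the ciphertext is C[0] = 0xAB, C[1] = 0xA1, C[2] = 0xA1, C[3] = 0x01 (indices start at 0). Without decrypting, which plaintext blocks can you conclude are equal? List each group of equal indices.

P[1] = P[2]

ECB encrypts each block independently with the same key, so equal ciphertext blocks imply equal plaintext blocks.
C[1] = C[2] = 0xA1, so P[1] = P[2].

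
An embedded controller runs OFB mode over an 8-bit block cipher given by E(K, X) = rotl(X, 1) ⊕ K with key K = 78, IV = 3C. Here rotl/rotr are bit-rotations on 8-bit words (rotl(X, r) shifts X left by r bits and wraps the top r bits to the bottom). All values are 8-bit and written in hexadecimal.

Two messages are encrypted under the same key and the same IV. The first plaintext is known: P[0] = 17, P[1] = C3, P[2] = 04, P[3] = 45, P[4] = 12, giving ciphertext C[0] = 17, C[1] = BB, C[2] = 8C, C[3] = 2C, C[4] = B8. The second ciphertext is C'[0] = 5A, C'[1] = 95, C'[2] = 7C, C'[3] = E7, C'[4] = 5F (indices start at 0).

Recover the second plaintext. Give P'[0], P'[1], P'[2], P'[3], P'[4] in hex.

In OFB with a reused IV, both messages share the same keystream S_i, so C_i ⊕ C'_i = P_i ⊕ P'_i and thus P'_i = P_i ⊕ C_i ⊕ C'_i.
P'[0]: 17 ⊕ 17 ⊕ 5A = 5A.
P'[1]: C3 ⊕ BB ⊕ 95 = ED.
P'[2]: 04 ⊕ 8C ⊕ 7C = F4.
P'[3]: 45 ⊕ 2C ⊕ E7 = 8E.
P'[4]: 12 ⊕ B8 ⊕ 5F = F5.

P'[0] = 5A, P'[1] = ED, P'[2] = F4, P'[3] = 8E, P'[4] = F5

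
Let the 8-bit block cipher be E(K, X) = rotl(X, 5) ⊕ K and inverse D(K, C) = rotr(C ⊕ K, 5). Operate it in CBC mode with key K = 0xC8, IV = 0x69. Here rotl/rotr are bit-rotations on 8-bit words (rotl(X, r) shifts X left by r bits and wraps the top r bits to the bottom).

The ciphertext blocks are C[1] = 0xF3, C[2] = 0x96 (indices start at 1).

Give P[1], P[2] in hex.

P[1] = 0xB0, P[2] = 0x01

CBC decryption: P_i = D(K, C_i) ⊕ C_{i−1}, with C_{0} = IV.
P[1]: D(K, 0xF3) = 0xD9; 0xD9 ⊕ 0x69 = 0xB0.
P[2]: D(K, 0x96) = 0xF2; 0xF2 ⊕ 0xF3 = 0x01.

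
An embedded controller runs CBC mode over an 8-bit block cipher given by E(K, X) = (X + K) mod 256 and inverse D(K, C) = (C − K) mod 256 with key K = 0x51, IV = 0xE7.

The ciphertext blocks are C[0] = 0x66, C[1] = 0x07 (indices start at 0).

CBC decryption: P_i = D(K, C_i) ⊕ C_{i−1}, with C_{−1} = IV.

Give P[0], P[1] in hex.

P[0]: D(K, 0x66) = 0x15; 0x15 ⊕ 0xE7 = 0xF2.
P[1]: D(K, 0x07) = 0xB6; 0xB6 ⊕ 0x66 = 0xD0.

P[0] = 0xF2, P[1] = 0xD0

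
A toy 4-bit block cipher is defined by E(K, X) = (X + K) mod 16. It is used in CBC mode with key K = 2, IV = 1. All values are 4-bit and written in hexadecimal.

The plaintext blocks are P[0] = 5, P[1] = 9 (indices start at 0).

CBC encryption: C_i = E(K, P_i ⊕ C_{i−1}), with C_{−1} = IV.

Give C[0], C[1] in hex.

C[0] = 6, C[1] = 1

C[0]: P[0] ⊕ 1 = 4; E(K, 4) = 6.
C[1]: P[1] ⊕ 6 = F; E(K, F) = 1.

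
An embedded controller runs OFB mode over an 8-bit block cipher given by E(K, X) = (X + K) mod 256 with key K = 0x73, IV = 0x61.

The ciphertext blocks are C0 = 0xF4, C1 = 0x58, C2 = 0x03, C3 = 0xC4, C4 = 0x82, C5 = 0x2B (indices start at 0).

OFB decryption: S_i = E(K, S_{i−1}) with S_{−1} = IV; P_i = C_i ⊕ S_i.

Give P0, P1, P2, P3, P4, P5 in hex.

P0 = 0x20, P1 = 0x1F, P2 = 0xB9, P3 = 0xE9, P4 = 0x22, P5 = 0x38

P0: S = E(K, 0x61) = 0xD4; 0xF4 ⊕ 0xD4 = 0x20.
P1: S = E(K, 0xD4) = 0x47; 0x58 ⊕ 0x47 = 0x1F.
P2: S = E(K, 0x47) = 0xBA; 0x03 ⊕ 0xBA = 0xB9.
P3: S = E(K, 0xBA) = 0x2D; 0xC4 ⊕ 0x2D = 0xE9.
P4: S = E(K, 0x2D) = 0xA0; 0x82 ⊕ 0xA0 = 0x22.
P5: S = E(K, 0xA0) = 0x13; 0x2B ⊕ 0x13 = 0x38.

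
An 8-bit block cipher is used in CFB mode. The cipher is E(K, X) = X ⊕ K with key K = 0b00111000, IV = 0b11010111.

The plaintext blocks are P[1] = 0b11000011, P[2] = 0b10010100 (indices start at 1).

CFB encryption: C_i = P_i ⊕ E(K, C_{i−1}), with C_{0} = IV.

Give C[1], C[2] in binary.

C[1] = 0b00101100, C[2] = 0b10000000

C[1]: E(K, 0b11010111) = 0b11101111; 0b11000011 ⊕ 0b11101111 = 0b00101100.
C[2]: E(K, 0b00101100) = 0b00010100; 0b10010100 ⊕ 0b00010100 = 0b10000000.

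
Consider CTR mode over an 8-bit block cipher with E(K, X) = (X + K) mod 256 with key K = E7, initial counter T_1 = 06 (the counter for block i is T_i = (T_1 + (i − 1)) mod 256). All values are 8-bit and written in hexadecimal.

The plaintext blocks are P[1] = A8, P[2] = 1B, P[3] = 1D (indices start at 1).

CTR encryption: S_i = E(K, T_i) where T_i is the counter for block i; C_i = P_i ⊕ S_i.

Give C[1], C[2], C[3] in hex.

C[1] = 45, C[2] = F5, C[3] = F2

C[1]: T = 06, S = E(K, T) = ED; A8 ⊕ ED = 45.
C[2]: T = 07, S = E(K, T) = EE; 1B ⊕ EE = F5.
C[3]: T = 08, S = E(K, T) = EF; 1D ⊕ EF = F2.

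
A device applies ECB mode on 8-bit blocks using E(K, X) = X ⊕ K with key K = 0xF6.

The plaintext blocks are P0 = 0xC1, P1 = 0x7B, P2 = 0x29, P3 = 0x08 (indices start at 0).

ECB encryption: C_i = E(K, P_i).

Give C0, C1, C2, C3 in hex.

C0 = 0x37, C1 = 0x8D, C2 = 0xDF, C3 = 0xFE

C0: E(K, 0xC1) = 0x37.
C1: E(K, 0x7B) = 0x8D.
C2: E(K, 0x29) = 0xDF.
C3: E(K, 0x08) = 0xFE.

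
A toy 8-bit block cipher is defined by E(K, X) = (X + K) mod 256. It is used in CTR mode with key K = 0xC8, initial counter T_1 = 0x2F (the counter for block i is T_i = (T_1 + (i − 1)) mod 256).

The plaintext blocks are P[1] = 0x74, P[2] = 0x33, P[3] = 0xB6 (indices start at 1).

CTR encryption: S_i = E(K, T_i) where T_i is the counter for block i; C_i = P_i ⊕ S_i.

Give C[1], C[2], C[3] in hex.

C[1] = 0x83, C[2] = 0xCB, C[3] = 0x4F

C[1]: T = 0x2F, S = E(K, T) = 0xF7; 0x74 ⊕ 0xF7 = 0x83.
C[2]: T = 0x30, S = E(K, T) = 0xF8; 0x33 ⊕ 0xF8 = 0xCB.
C[3]: T = 0x31, S = E(K, T) = 0xF9; 0xB6 ⊕ 0xF9 = 0x4F.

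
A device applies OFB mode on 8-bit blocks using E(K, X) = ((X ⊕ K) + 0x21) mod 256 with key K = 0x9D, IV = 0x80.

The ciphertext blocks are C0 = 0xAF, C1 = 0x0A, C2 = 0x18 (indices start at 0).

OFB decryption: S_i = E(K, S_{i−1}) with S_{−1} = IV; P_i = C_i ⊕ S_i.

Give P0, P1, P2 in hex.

P0: S = E(K, 0x80) = 0x3E; 0xAF ⊕ 0x3E = 0x91.
P1: S = E(K, 0x3E) = 0xC4; 0x0A ⊕ 0xC4 = 0xCE.
P2: S = E(K, 0xC4) = 0x7A; 0x18 ⊕ 0x7A = 0x62.

P0 = 0x91, P1 = 0xCE, P2 = 0x62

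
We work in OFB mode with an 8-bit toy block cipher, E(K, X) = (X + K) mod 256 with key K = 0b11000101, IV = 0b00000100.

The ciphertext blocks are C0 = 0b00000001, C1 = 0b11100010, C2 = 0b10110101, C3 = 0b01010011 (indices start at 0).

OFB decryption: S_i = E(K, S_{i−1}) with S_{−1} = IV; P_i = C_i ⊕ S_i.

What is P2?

P0: S = E(K, 0b00000100) = 0b11001001; 0b00000001 ⊕ 0b11001001 = 0b11001000.
P1: S = E(K, 0b11001001) = 0b10001110; 0b11100010 ⊕ 0b10001110 = 0b01101100.
P2: S = E(K, 0b10001110) = 0b01010011; 0b10110101 ⊕ 0b01010011 = 0b11100110.

P2 = 0b11100110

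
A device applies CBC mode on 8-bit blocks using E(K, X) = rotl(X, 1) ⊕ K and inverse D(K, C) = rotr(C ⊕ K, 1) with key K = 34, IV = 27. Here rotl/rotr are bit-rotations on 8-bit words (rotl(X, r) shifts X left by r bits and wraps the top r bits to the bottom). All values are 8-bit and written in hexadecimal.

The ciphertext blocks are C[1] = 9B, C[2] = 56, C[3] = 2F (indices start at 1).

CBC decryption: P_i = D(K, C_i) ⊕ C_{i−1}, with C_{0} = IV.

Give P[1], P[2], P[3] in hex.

P[1]: D(K, 9B) = D7; D7 ⊕ 27 = F0.
P[2]: D(K, 56) = 31; 31 ⊕ 9B = AA.
P[3]: D(K, 2F) = 8D; 8D ⊕ 56 = DB.

P[1] = F0, P[2] = AA, P[3] = DB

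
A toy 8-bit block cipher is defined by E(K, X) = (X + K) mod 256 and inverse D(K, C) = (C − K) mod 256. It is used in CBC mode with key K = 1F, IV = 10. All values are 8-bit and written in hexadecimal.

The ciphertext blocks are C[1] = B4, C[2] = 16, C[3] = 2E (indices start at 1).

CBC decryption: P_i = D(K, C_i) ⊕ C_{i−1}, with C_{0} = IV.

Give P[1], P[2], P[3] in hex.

P[1] = 85, P[2] = 43, P[3] = 19

P[1]: D(K, B4) = 95; 95 ⊕ 10 = 85.
P[2]: D(K, 16) = F7; F7 ⊕ B4 = 43.
P[3]: D(K, 2E) = 0F; 0F ⊕ 16 = 19.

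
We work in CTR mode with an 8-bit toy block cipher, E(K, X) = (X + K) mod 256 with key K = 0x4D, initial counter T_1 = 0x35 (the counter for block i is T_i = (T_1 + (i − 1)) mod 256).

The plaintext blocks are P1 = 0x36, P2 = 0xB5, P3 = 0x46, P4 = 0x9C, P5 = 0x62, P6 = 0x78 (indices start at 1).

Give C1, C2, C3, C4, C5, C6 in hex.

C1 = 0xB4, C2 = 0x36, C3 = 0xC2, C4 = 0x19, C5 = 0xE4, C6 = 0xFF

CTR encryption: S_i = E(K, T_i) where T_i is the counter for block i; C_i = P_i ⊕ S_i.
C1: T = 0x35, S = E(K, T) = 0x82; 0x36 ⊕ 0x82 = 0xB4.
C2: T = 0x36, S = E(K, T) = 0x83; 0xB5 ⊕ 0x83 = 0x36.
C3: T = 0x37, S = E(K, T) = 0x84; 0x46 ⊕ 0x84 = 0xC2.
C4: T = 0x38, S = E(K, T) = 0x85; 0x9C ⊕ 0x85 = 0x19.
C5: T = 0x39, S = E(K, T) = 0x86; 0x62 ⊕ 0x86 = 0xE4.
C6: T = 0x3A, S = E(K, T) = 0x87; 0x78 ⊕ 0x87 = 0xFF.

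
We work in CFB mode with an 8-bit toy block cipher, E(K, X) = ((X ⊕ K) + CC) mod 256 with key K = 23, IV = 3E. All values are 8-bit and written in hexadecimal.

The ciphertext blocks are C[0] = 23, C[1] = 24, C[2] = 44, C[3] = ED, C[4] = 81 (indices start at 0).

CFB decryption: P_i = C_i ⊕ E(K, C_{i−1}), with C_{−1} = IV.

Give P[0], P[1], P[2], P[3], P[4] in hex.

P[0]: E(K, 3E) = E9; 23 ⊕ E9 = CA.
P[1]: E(K, 23) = CC; 24 ⊕ CC = E8.
P[2]: E(K, 24) = D3; 44 ⊕ D3 = 97.
P[3]: E(K, 44) = 33; ED ⊕ 33 = DE.
P[4]: E(K, ED) = 9A; 81 ⊕ 9A = 1B.

P[0] = CA, P[1] = E8, P[2] = 97, P[3] = DE, P[4] = 1B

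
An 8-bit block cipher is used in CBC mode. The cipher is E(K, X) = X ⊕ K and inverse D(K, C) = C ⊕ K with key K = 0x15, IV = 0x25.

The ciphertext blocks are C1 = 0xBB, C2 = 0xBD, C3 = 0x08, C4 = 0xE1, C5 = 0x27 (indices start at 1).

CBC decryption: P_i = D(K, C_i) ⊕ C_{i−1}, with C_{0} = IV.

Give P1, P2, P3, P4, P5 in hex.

P1: D(K, 0xBB) = 0xAE; 0xAE ⊕ 0x25 = 0x8B.
P2: D(K, 0xBD) = 0xA8; 0xA8 ⊕ 0xBB = 0x13.
P3: D(K, 0x08) = 0x1D; 0x1D ⊕ 0xBD = 0xA0.
P4: D(K, 0xE1) = 0xF4; 0xF4 ⊕ 0x08 = 0xFC.
P5: D(K, 0x27) = 0x32; 0x32 ⊕ 0xE1 = 0xD3.

P1 = 0x8B, P2 = 0x13, P3 = 0xA0, P4 = 0xFC, P5 = 0xD3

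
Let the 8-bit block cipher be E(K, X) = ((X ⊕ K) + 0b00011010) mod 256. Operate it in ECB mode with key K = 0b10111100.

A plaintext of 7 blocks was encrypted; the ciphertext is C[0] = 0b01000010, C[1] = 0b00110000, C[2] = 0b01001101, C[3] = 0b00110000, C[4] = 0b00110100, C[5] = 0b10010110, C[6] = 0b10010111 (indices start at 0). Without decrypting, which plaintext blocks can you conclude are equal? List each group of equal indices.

P[1] = P[3]

ECB encrypts each block independently with the same key, so equal ciphertext blocks imply equal plaintext blocks.
C[1] = C[3] = 0b00110000, so P[1] = P[3].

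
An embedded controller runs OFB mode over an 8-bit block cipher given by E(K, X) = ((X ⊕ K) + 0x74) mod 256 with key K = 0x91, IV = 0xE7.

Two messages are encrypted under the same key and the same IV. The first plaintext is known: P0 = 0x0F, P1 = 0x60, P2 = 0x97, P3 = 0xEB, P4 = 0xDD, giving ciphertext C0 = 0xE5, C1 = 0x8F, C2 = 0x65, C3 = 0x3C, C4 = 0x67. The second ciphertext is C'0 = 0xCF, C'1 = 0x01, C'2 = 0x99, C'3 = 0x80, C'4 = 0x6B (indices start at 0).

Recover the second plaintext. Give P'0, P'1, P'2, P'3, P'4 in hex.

P'0 = 0x25, P'1 = 0xEE, P'2 = 0x6B, P'3 = 0x57, P'4 = 0xD1

In OFB with a reused IV, both messages share the same keystream S_i, so C_i ⊕ C'_i = P_i ⊕ P'_i and thus P'_i = P_i ⊕ C_i ⊕ C'_i.
P'0: 0x0F ⊕ 0xE5 ⊕ 0xCF = 0x25.
P'1: 0x60 ⊕ 0x8F ⊕ 0x01 = 0xEE.
P'2: 0x97 ⊕ 0x65 ⊕ 0x99 = 0x6B.
P'3: 0xEB ⊕ 0x3C ⊕ 0x80 = 0x57.
P'4: 0xDD ⊕ 0x67 ⊕ 0x6B = 0xD1.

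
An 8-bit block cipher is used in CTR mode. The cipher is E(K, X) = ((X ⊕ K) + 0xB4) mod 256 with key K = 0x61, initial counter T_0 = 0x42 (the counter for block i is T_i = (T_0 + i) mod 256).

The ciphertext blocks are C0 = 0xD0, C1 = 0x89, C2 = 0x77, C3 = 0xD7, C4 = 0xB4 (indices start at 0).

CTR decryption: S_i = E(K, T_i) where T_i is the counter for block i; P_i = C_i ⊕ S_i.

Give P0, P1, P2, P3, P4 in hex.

P0: T = 0x42, S = E(K, T) = 0xD7; 0xD0 ⊕ 0xD7 = 0x07.
P1: T = 0x43, S = E(K, T) = 0xD6; 0x89 ⊕ 0xD6 = 0x5F.
P2: T = 0x44, S = E(K, T) = 0xD9; 0x77 ⊕ 0xD9 = 0xAE.
P3: T = 0x45, S = E(K, T) = 0xD8; 0xD7 ⊕ 0xD8 = 0x0F.
P4: T = 0x46, S = E(K, T) = 0xDB; 0xB4 ⊕ 0xDB = 0x6F.

P0 = 0x07, P1 = 0x5F, P2 = 0xAE, P3 = 0x0F, P4 = 0x6F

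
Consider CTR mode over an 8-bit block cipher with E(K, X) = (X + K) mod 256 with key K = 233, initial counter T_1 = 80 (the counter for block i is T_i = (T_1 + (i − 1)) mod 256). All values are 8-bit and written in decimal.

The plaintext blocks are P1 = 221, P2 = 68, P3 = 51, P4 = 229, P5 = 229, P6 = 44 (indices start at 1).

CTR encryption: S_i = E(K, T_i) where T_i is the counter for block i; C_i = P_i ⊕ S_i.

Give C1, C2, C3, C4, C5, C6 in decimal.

C1 = 228, C2 = 126, C3 = 8, C4 = 217, C5 = 216, C6 = 18

C1: T = 80, S = E(K, T) = 57; 221 ⊕ 57 = 228.
C2: T = 81, S = E(K, T) = 58; 68 ⊕ 58 = 126.
C3: T = 82, S = E(K, T) = 59; 51 ⊕ 59 = 8.
C4: T = 83, S = E(K, T) = 60; 229 ⊕ 60 = 217.
C5: T = 84, S = E(K, T) = 61; 229 ⊕ 61 = 216.
C6: T = 85, S = E(K, T) = 62; 44 ⊕ 62 = 18.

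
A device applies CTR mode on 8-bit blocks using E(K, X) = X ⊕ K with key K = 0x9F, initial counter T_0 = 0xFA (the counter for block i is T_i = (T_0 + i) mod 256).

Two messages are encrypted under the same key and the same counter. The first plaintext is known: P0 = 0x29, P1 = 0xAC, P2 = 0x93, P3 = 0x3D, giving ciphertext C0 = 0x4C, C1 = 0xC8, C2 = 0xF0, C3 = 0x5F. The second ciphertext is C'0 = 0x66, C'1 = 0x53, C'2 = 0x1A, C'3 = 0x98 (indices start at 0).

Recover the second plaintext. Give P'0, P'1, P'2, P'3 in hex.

In CTR with a reused counter, both messages share the same keystream S_i, so C_i ⊕ C'_i = P_i ⊕ P'_i and thus P'_i = P_i ⊕ C_i ⊕ C'_i.
P'0: 0x29 ⊕ 0x4C ⊕ 0x66 = 0x03.
P'1: 0xAC ⊕ 0xC8 ⊕ 0x53 = 0x37.
P'2: 0x93 ⊕ 0xF0 ⊕ 0x1A = 0x79.
P'3: 0x3D ⊕ 0x5F ⊕ 0x98 = 0xFA.

P'0 = 0x03, P'1 = 0x37, P'2 = 0x79, P'3 = 0xFA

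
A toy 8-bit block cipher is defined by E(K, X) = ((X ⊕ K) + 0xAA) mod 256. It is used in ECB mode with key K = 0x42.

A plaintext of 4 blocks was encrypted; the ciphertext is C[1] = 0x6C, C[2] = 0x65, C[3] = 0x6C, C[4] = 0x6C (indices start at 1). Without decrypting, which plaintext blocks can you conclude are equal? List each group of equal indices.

P[1] = P[3] = P[4]

ECB encrypts each block independently with the same key, so equal ciphertext blocks imply equal plaintext blocks.
C[1] = C[3] = C[4] = 0x6C, so P[1] = P[3] = P[4].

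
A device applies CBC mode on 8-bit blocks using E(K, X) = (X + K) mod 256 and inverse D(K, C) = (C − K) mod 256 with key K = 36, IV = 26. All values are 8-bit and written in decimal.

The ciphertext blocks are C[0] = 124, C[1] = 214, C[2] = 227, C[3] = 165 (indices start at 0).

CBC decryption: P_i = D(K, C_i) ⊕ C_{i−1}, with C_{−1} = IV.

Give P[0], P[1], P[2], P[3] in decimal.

P[0]: D(K, 124) = 88; 88 ⊕ 26 = 66.
P[1]: D(K, 214) = 178; 178 ⊕ 124 = 206.
P[2]: D(K, 227) = 191; 191 ⊕ 214 = 105.
P[3]: D(K, 165) = 129; 129 ⊕ 227 = 98.

P[0] = 66, P[1] = 206, P[2] = 105, P[3] = 98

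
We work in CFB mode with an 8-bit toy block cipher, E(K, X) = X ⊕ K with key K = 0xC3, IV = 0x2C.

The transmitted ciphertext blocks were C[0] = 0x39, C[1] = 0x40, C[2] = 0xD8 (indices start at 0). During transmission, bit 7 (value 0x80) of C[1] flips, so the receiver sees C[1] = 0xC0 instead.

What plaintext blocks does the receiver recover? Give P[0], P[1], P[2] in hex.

CFB decryption: P_i = C_i ⊕ E(K, C_{i−1}), with C_{−1} = IV.
Only C[1] changed, to 0xC0. In CFB, a change in C_i flips the same bit in P_i and garbles P_{i+1}. Decrypting the received ciphertext:
P[0]: E(K, 0x2C) = 0xEF; 0x39 ⊕ 0xEF = 0xD6.
P[1]: E(K, 0x39) = 0xFA; 0xC0 ⊕ 0xFA = 0x3A.
P[2]: E(K, 0xC0) = 0x03; 0xD8 ⊕ 0x03 = 0xDB.
Blocks that differ from the original plaintext: P[1], P[2].

P[0] = 0xD6, P[1] = 0x3A, P[2] = 0xDB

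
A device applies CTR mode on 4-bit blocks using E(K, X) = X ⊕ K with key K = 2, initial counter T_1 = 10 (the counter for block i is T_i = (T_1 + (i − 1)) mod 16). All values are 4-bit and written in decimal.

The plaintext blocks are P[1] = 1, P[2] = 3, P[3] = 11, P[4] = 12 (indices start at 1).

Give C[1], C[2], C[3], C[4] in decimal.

C[1] = 9, C[2] = 10, C[3] = 5, C[4] = 3

CTR encryption: S_i = E(K, T_i) where T_i is the counter for block i; C_i = P_i ⊕ S_i.
C[1]: T = 10, S = E(K, T) = 8; 1 ⊕ 8 = 9.
C[2]: T = 11, S = E(K, T) = 9; 3 ⊕ 9 = 10.
C[3]: T = 12, S = E(K, T) = 14; 11 ⊕ 14 = 5.
C[4]: T = 13, S = E(K, T) = 15; 12 ⊕ 15 = 3.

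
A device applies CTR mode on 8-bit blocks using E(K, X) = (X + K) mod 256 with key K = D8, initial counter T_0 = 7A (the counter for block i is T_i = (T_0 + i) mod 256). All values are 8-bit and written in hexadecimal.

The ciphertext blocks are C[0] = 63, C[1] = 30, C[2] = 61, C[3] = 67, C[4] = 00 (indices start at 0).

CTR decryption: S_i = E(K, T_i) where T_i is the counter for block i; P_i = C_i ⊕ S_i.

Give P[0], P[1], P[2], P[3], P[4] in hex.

P[0] = 31, P[1] = 63, P[2] = 35, P[3] = 32, P[4] = 56

P[0]: T = 7A, S = E(K, T) = 52; 63 ⊕ 52 = 31.
P[1]: T = 7B, S = E(K, T) = 53; 30 ⊕ 53 = 63.
P[2]: T = 7C, S = E(K, T) = 54; 61 ⊕ 54 = 35.
P[3]: T = 7D, S = E(K, T) = 55; 67 ⊕ 55 = 32.
P[4]: T = 7E, S = E(K, T) = 56; 00 ⊕ 56 = 56.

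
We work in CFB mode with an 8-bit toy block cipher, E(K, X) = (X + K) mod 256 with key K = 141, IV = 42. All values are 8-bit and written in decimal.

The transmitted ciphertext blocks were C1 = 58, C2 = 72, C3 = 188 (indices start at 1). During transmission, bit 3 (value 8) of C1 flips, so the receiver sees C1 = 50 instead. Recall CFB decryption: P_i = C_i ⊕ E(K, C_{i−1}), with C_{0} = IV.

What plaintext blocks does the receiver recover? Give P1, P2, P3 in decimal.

Only C1 changed, to 50. In CFB, a change in C_i flips the same bit in P_i and garbles P_{i+1}. Decrypting the received ciphertext:
P1: E(K, 42) = 183; 50 ⊕ 183 = 133.
P2: E(K, 50) = 191; 72 ⊕ 191 = 247.
P3: E(K, 72) = 213; 188 ⊕ 213 = 105.
Blocks that differ from the original plaintext: P1, P2.

P1 = 133, P2 = 247, P3 = 105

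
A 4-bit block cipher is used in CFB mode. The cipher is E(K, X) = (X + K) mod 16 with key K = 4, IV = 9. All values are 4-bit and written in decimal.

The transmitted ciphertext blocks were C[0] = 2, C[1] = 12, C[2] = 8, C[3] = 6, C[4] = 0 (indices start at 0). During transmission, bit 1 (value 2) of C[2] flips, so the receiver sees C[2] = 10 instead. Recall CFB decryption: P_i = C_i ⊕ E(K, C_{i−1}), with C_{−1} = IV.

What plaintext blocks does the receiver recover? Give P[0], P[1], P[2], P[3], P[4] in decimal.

Only C[2] changed, to 10. In CFB, a change in C_i flips the same bit in P_i and garbles P_{i+1}. Decrypting the received ciphertext:
P[0]: E(K, 9) = 13; 2 ⊕ 13 = 15.
P[1]: E(K, 2) = 6; 12 ⊕ 6 = 10.
P[2]: E(K, 12) = 0; 10 ⊕ 0 = 10.
P[3]: E(K, 10) = 14; 6 ⊕ 14 = 8.
P[4]: E(K, 6) = 10; 0 ⊕ 10 = 10.
Blocks that differ from the original plaintext: P[2], P[3].

P[0] = 15, P[1] = 10, P[2] = 10, P[3] = 8, P[4] = 10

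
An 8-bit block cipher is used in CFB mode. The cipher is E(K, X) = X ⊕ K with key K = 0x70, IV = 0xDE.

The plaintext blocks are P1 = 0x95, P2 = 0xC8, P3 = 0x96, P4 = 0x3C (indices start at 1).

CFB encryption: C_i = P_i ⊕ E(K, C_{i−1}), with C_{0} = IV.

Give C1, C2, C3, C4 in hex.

C1: E(K, 0xDE) = 0xAE; 0x95 ⊕ 0xAE = 0x3B.
C2: E(K, 0x3B) = 0x4B; 0xC8 ⊕ 0x4B = 0x83.
C3: E(K, 0x83) = 0xF3; 0x96 ⊕ 0xF3 = 0x65.
C4: E(K, 0x65) = 0x15; 0x3C ⊕ 0x15 = 0x29.

C1 = 0x3B, C2 = 0x83, C3 = 0x65, C4 = 0x29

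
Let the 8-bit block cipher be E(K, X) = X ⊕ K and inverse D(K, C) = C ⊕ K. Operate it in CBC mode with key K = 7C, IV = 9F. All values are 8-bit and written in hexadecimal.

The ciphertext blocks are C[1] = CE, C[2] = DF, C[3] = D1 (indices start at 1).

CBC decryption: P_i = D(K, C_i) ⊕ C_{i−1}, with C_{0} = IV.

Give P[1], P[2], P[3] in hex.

P[1] = 2D, P[2] = 6D, P[3] = 72

P[1]: D(K, CE) = B2; B2 ⊕ 9F = 2D.
P[2]: D(K, DF) = A3; A3 ⊕ CE = 6D.
P[3]: D(K, D1) = AD; AD ⊕ DF = 72.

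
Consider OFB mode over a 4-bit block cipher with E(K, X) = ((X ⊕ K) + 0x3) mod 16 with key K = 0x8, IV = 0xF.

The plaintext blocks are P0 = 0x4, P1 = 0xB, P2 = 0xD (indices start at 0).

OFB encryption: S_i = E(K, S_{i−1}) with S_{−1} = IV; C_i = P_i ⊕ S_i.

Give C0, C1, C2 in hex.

C0 = 0xE, C1 = 0xE, C2 = 0xD

C0: S = E(K, 0xF) = 0xA; 0x4 ⊕ 0xA = 0xE.
C1: S = E(K, 0xA) = 0x5; 0xB ⊕ 0x5 = 0xE.
C2: S = E(K, 0x5) = 0x0; 0xD ⊕ 0x0 = 0xD.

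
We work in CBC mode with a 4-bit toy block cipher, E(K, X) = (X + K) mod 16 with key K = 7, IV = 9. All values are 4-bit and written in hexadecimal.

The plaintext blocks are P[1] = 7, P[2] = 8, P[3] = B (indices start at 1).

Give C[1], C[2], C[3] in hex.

CBC encryption: C_i = E(K, P_i ⊕ C_{i−1}), with C_{0} = IV.
C[1]: P[1] ⊕ 9 = E; E(K, E) = 5.
C[2]: P[2] ⊕ 5 = D; E(K, D) = 4.
C[3]: P[3] ⊕ 4 = F; E(K, F) = 6.

C[1] = 5, C[2] = 4, C[3] = 6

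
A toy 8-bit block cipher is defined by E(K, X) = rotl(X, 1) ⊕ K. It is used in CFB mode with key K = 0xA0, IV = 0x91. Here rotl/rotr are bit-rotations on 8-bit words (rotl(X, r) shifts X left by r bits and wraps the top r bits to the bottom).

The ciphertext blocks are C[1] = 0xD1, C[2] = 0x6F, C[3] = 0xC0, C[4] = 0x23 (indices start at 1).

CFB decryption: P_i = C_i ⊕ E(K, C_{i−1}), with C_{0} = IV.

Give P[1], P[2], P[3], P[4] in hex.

P[1] = 0x52, P[2] = 0x6C, P[3] = 0xBE, P[4] = 0x02

P[1]: E(K, 0x91) = 0x83; 0xD1 ⊕ 0x83 = 0x52.
P[2]: E(K, 0xD1) = 0x03; 0x6F ⊕ 0x03 = 0x6C.
P[3]: E(K, 0x6F) = 0x7E; 0xC0 ⊕ 0x7E = 0xBE.
P[4]: E(K, 0xC0) = 0x21; 0x23 ⊕ 0x21 = 0x02.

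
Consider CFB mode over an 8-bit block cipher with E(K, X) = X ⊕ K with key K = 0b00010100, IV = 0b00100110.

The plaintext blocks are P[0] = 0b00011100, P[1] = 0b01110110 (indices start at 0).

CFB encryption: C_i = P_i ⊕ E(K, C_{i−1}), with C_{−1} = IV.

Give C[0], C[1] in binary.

C[0]: E(K, 0b00100110) = 0b00110010; 0b00011100 ⊕ 0b00110010 = 0b00101110.
C[1]: E(K, 0b00101110) = 0b00111010; 0b01110110 ⊕ 0b00111010 = 0b01001100.

C[0] = 0b00101110, C[1] = 0b01001100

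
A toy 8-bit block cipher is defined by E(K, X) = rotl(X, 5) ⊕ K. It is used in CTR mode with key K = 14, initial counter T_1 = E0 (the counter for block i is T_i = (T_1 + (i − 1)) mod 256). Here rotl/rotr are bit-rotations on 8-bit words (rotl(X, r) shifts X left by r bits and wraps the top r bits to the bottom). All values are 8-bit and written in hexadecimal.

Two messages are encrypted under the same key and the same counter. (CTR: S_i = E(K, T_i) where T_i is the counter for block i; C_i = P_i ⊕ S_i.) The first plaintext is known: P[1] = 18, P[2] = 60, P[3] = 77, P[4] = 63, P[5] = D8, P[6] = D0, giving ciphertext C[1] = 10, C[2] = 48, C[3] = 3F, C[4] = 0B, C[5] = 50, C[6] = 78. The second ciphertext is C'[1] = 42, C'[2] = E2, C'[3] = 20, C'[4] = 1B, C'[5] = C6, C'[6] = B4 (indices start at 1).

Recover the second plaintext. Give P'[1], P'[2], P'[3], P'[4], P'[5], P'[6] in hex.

P'[1] = 4A, P'[2] = CA, P'[3] = 68, P'[4] = 73, P'[5] = 4E, P'[6] = 1C

In CTR with a reused counter, both messages share the same keystream S_i, so C_i ⊕ C'_i = P_i ⊕ P'_i and thus P'_i = P_i ⊕ C_i ⊕ C'_i.
P'[1]: 18 ⊕ 10 ⊕ 42 = 4A.
P'[2]: 60 ⊕ 48 ⊕ E2 = CA.
P'[3]: 77 ⊕ 3F ⊕ 20 = 68.
P'[4]: 63 ⊕ 0B ⊕ 1B = 73.
P'[5]: D8 ⊕ 50 ⊕ C6 = 4E.
P'[6]: D0 ⊕ 78 ⊕ B4 = 1C.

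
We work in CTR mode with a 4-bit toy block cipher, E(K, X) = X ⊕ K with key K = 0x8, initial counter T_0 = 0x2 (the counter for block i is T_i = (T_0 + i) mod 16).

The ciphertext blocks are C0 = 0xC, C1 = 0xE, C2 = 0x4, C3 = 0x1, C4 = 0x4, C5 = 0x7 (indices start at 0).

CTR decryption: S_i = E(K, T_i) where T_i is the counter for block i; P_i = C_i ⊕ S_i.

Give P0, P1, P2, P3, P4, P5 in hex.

P0: T = 0x2, S = E(K, T) = 0xA; 0xC ⊕ 0xA = 0x6.
P1: T = 0x3, S = E(K, T) = 0xB; 0xE ⊕ 0xB = 0x5.
P2: T = 0x4, S = E(K, T) = 0xC; 0x4 ⊕ 0xC = 0x8.
P3: T = 0x5, S = E(K, T) = 0xD; 0x1 ⊕ 0xD = 0xC.
P4: T = 0x6, S = E(K, T) = 0xE; 0x4 ⊕ 0xE = 0xA.
P5: T = 0x7, S = E(K, T) = 0xF; 0x7 ⊕ 0xF = 0x8.

P0 = 0x6, P1 = 0x5, P2 = 0x8, P3 = 0xC, P4 = 0xA, P5 = 0x8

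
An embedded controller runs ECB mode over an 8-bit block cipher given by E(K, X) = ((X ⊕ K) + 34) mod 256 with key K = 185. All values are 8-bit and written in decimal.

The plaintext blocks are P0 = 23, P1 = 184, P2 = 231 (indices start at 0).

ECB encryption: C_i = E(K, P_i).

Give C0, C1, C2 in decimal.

C0 = 208, C1 = 35, C2 = 128

C0: E(K, 23) = 208.
C1: E(K, 184) = 35.
C2: E(K, 231) = 128.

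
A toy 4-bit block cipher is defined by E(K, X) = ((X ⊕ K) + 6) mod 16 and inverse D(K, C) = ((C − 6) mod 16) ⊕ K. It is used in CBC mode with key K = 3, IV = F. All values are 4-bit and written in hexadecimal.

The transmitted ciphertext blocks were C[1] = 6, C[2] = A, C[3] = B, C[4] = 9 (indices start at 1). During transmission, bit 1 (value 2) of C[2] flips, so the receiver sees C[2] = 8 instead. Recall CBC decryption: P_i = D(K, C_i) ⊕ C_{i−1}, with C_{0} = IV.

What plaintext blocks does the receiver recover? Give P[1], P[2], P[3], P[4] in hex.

P[1] = C, P[2] = 7, P[3] = E, P[4] = B

Only C[2] changed, to 8. In CBC, a change in C_i garbles P_i and flips the same bit in P_{i+1}. Decrypting the received ciphertext:
P[1]: D(K, 6) = 3; 3 ⊕ F = C.
P[2]: D(K, 8) = 1; 1 ⊕ 6 = 7.
P[3]: D(K, B) = 6; 6 ⊕ 8 = E.
P[4]: D(K, 9) = 0; 0 ⊕ B = B.
Blocks that differ from the original plaintext: P[2], P[3].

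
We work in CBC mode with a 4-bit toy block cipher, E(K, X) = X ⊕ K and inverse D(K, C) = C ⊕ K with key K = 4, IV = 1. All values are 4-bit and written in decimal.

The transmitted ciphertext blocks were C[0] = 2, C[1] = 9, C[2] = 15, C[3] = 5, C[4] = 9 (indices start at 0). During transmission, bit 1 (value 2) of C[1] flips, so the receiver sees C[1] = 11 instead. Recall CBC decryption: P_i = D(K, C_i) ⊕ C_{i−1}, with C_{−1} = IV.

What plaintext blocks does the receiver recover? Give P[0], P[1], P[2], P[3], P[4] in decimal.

Only C[1] changed, to 11. In CBC, a change in C_i garbles P_i and flips the same bit in P_{i+1}. Decrypting the received ciphertext:
P[0]: D(K, 2) = 6; 6 ⊕ 1 = 7.
P[1]: D(K, 11) = 15; 15 ⊕ 2 = 13.
P[2]: D(K, 15) = 11; 11 ⊕ 11 = 0.
P[3]: D(K, 5) = 1; 1 ⊕ 15 = 14.
P[4]: D(K, 9) = 13; 13 ⊕ 5 = 8.
Blocks that differ from the original plaintext: P[1], P[2].

P[0] = 7, P[1] = 13, P[2] = 0, P[3] = 14, P[4] = 8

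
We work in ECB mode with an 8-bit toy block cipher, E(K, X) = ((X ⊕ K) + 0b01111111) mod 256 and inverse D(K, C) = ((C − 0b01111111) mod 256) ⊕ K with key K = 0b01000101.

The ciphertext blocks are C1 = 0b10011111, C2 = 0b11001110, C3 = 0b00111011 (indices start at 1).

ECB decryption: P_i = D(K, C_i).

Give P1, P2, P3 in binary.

P1 = 0b01100101, P2 = 0b00001010, P3 = 0b11111001

P1: D(K, 0b10011111) = 0b01100101.
P2: D(K, 0b11001110) = 0b00001010.
P3: D(K, 0b00111011) = 0b11111001.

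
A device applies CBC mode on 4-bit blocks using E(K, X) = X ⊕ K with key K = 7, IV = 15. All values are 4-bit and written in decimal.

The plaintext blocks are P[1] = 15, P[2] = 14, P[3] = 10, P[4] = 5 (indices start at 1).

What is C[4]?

CBC encryption: C_i = E(K, P_i ⊕ C_{i−1}), with C_{0} = IV.
C[1]: P[1] ⊕ 15 = 0; E(K, 0) = 7.
C[2]: P[2] ⊕ 7 = 9; E(K, 9) = 14.
C[3]: P[3] ⊕ 14 = 4; E(K, 4) = 3.
C[4]: P[4] ⊕ 3 = 6; E(K, 6) = 1.

C[4] = 1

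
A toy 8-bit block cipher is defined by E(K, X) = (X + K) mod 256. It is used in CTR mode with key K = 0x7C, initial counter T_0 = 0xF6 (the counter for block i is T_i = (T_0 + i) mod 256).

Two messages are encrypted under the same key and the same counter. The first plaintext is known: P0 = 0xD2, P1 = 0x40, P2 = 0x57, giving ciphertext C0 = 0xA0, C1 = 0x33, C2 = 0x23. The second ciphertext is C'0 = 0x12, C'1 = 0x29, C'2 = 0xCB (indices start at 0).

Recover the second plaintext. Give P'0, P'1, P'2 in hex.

P'0 = 0x60, P'1 = 0x5A, P'2 = 0xBF

In CTR with a reused counter, both messages share the same keystream S_i, so C_i ⊕ C'_i = P_i ⊕ P'_i and thus P'_i = P_i ⊕ C_i ⊕ C'_i.
P'0: 0xD2 ⊕ 0xA0 ⊕ 0x12 = 0x60.
P'1: 0x40 ⊕ 0x33 ⊕ 0x29 = 0x5A.
P'2: 0x57 ⊕ 0x23 ⊕ 0xCB = 0xBF.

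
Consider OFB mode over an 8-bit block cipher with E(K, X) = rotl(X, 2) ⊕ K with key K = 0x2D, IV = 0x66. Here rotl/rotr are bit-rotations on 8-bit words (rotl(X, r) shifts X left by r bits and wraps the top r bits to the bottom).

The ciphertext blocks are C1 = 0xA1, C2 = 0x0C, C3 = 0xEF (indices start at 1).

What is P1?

OFB decryption: S_i = E(K, S_{i−1}) with S_{0} = IV; P_i = C_i ⊕ S_i.
P1: S = E(K, 0x66) = 0xB4; 0xA1 ⊕ 0xB4 = 0x15.

P1 = 0x15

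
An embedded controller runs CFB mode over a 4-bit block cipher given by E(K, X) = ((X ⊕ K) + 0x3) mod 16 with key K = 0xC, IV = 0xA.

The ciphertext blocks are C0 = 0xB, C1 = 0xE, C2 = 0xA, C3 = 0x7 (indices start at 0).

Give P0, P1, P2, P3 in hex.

P0 = 0x2, P1 = 0x4, P2 = 0xF, P3 = 0xE

CFB decryption: P_i = C_i ⊕ E(K, C_{i−1}), with C_{−1} = IV.
P0: E(K, 0xA) = 0x9; 0xB ⊕ 0x9 = 0x2.
P1: E(K, 0xB) = 0xA; 0xE ⊕ 0xA = 0x4.
P2: E(K, 0xE) = 0x5; 0xA ⊕ 0x5 = 0xF.
P3: E(K, 0xA) = 0x9; 0x7 ⊕ 0x9 = 0xE.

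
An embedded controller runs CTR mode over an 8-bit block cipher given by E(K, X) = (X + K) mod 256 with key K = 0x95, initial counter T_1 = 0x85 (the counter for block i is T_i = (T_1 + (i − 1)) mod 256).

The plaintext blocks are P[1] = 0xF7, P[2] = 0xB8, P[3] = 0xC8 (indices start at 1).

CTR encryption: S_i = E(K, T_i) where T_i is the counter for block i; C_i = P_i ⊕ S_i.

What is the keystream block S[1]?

C[1]: T = 0x85, S = E(K, T) = 0x1A; 0xF7 ⊕ 0x1A = 0xED.
So S[1] = 0x1A.

0x1A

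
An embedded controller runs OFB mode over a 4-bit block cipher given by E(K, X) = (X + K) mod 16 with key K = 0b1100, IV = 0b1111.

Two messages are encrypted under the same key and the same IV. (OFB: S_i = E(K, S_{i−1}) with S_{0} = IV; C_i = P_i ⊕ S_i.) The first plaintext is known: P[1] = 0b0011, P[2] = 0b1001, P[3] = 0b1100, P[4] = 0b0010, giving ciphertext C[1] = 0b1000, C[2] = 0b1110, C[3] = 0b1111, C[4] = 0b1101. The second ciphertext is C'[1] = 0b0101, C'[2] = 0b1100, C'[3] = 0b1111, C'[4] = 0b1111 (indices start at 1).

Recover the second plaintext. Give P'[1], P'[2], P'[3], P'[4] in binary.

P'[1] = 0b1110, P'[2] = 0b1011, P'[3] = 0b1100, P'[4] = 0b0000

In OFB with a reused IV, both messages share the same keystream S_i, so C_i ⊕ C'_i = P_i ⊕ P'_i and thus P'_i = P_i ⊕ C_i ⊕ C'_i.
P'[1]: 0b0011 ⊕ 0b1000 ⊕ 0b0101 = 0b1110.
P'[2]: 0b1001 ⊕ 0b1110 ⊕ 0b1100 = 0b1011.
P'[3]: 0b1100 ⊕ 0b1111 ⊕ 0b1111 = 0b1100.
P'[4]: 0b0010 ⊕ 0b1101 ⊕ 0b1111 = 0b0000.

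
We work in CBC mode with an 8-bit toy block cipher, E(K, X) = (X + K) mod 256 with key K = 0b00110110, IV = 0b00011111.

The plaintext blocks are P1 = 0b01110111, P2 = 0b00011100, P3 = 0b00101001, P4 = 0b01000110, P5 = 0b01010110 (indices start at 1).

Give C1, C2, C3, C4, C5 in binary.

CBC encryption: C_i = E(K, P_i ⊕ C_{i−1}), with C_{0} = IV.
C1: P1 ⊕ 0b00011111 = 0b01101000; E(K, 0b01101000) = 0b10011110.
C2: P2 ⊕ 0b10011110 = 0b10000010; E(K, 0b10000010) = 0b10111000.
C3: P3 ⊕ 0b10111000 = 0b10010001; E(K, 0b10010001) = 0b11000111.
C4: P4 ⊕ 0b11000111 = 0b10000001; E(K, 0b10000001) = 0b10110111.
C5: P5 ⊕ 0b10110111 = 0b11100001; E(K, 0b11100001) = 0b00010111.

C1 = 0b10011110, C2 = 0b10111000, C3 = 0b11000111, C4 = 0b10110111, C5 = 0b00010111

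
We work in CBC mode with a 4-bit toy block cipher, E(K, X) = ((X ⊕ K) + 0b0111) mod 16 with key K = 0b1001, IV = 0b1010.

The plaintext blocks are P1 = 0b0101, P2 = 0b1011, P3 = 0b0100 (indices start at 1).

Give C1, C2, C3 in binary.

C1 = 0b1101, C2 = 0b0110, C3 = 0b0010

CBC encryption: C_i = E(K, P_i ⊕ C_{i−1}), with C_{0} = IV.
C1: P1 ⊕ 0b1010 = 0b1111; E(K, 0b1111) = 0b1101.
C2: P2 ⊕ 0b1101 = 0b0110; E(K, 0b0110) = 0b0110.
C3: P3 ⊕ 0b0110 = 0b0010; E(K, 0b0010) = 0b0010.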